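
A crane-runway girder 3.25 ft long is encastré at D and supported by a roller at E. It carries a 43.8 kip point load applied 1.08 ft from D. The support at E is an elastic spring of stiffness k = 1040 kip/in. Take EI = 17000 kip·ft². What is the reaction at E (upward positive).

R_E = 5.765 kip

Take the reaction at E as the redundant and release it; the primary structure is a cantilever fixed at D.
Downward deflection at the released point E due to the loads:
  point load 43.8 at a = 1.08: Pa²(3L − a)/(6EI) = 73.82/EI
Tip deflection under a unit load at E: L³/(3EI) = 11.44/EI.
With EI = 17000 kip·ft²: δ_0 = 0.004343 ft and δ_{EE} = 0.000673 ft/kip.
Compatibility — the spring shortens by R_E/k under the reaction it provides: δ_0 − R_E·δ_{EE} = R_E/k. With 1/k = 1/(1040×12) ft/kip = 0.00008 ft/kip, R_E = δ_0 / (δ_{EE} + 1/k) = 0.004343 / (0.000673 + 0.00008) = 5.765 kip.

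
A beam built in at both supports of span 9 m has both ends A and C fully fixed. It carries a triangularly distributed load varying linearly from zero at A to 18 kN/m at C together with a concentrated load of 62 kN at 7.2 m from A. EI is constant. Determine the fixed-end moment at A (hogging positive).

M_A = 66.46 kN·m

Release both end moments; the primary structure is a simply-supported span AC with redundants M_A and M_C.
On the primary (simply-supported) span, the end slopes from the loading are:
  at A: triangular load, peak 18: 7w₀L³/(360EI) = 255.2/EI
  at C: triangular load, peak 18: w₀L³/(45EI) = 291.6/EI
  at A: point load 62 at a = 7.2: Pab(L + b)/(6LEI) = 160.7/EI
  at C: point load 62 at a = 7.2: Pab(L + a)/(6LEI) = 241.1/EI
  θ_A0 = 415.9/EI,  θ_C0 = 532.7/EI
Flexibility coefficients: a unit moment at one end gives L/(3EI) there and L/(6EI) at the far end, so f₁₁ = f₂₂ = 3/EI and f₁₂ = f₂₁ = 1.5/EI.
Compatibility — zero rotation at each built-in end:
  3 M_A + 1.5 M_C = 415.9
  1.5 M_A + 3 M_C = 532.7
Solving the pair gives M_A = 66.46 kN·m and M_C = 144.3 kN·m (hogging).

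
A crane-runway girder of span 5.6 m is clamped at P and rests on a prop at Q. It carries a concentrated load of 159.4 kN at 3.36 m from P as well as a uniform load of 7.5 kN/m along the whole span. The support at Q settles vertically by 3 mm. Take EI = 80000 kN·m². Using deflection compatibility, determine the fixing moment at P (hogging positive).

M_P = 202.3 kN·m

Choose R_Q as the redundant. The primary structure is the cantilever fixed at P.
Primary-structure tip deflection at Q by superposition:
  point load 159.4 at a = 3.36: Pa²(3L − a)/(6EI) = 4031/EI
  UDL 7.5: wL⁴/(8EI) = 922/EI
  δ_0 = 4953/EI
Tip deflection under a unit load at Q: L³/(3EI) = 58.54/EI.
With EI = 80000 kN·m²: δ_0 = 0.061913 m and δ_{QQ} = 0.000732 m/kN.
Compatibility — the beam at Q must follow the support down by 0.003 m: δ_0 − R_Q·δ_{QQ} = 0.003, so R_Q = (0.061913 − 0.003)/0.000732 = 80.51 kN.
Moment equilibrium about P: M_P = Σ(load moments about P) − R_Q·L = 653.2 − 80.51×5.6 = 202.3 kN·m.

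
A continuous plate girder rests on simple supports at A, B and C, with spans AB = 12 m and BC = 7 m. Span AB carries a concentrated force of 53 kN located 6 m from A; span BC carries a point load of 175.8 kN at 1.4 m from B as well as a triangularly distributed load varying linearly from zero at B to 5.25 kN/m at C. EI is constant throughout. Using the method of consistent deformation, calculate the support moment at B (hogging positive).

Release continuity at B by inserting a hinge; the redundant is the internal moment M_B. The primary structure is two simply-supported spans AB and BC.
Rotations at B on the released spans (each span's end-slope, ×1/EI):
  span AB: point load 53 at a = 6: Pab(L + a)/(6LEI) = 477/EI
  span BC: point load 175.8 at a = 1.4: Pab(L + b)/(6LEI) = 413.5/EI
  span BC: triangular load, peak 5.25: 7w₀L³/(360EI) = 35.01/EI
  relative rotation θ_0 = (477 + 448.5)/EI = 925.5/EI
A unit hogging moment at B produces rotation L₁/(3EI) + L₂/(3EI) = 6.333/EI.
Slope continuity at B: θ_0 = M_B·6.333/EI, so M_B = 925.5/6.333 = 146.1 kN·m (hogging).

M_B = 146.1 kN·m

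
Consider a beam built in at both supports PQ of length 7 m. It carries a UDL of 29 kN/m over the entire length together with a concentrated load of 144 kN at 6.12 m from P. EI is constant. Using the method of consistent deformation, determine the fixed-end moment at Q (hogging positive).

M_Q = 215.3 kN·m

Release both end moments; the primary structure is a simply-supported span PQ with redundants M_P and M_Q.
On the primary (simply-supported) span, the end slopes from the loading are:
  at P: UDL 29: wL³/(24EI) = 414.5/EI
  at Q: UDL 29: wL³/(24EI) = 414.5/EI
  at P: point load 144 at a = 6.12: Pab(L + b)/(6LEI) = 145.5/EI
  at Q: point load 144 at a = 6.12: Pab(L + a)/(6LEI) = 242.3/EI
  θ_P0 = 560/EI,  θ_Q0 = 656.7/EI
Flexibility coefficients: a unit moment at one end gives L/(3EI) there and L/(6EI) at the far end, so f₁₁ = f₂₂ = 2.333/EI and f₁₂ = f₂₁ = 1.167/EI.
Compatibility — zero rotation at each built-in end:
  2.333 M_P + 1.167 M_Q = 560
  1.167 M_P + 2.333 M_Q = 656.7
Solving the pair gives M_P = 132.3 kN·m and M_Q = 215.3 kN·m (hogging).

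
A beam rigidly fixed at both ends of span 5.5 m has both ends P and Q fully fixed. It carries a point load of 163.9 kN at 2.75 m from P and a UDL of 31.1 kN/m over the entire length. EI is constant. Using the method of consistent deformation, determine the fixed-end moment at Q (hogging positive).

M_Q = 191.1 kN·m

Take the two fixed-end moments M_P, M_Q as redundants; the released structure is the simple span PQ.
On the primary (simply-supported) span, the end slopes from the loading are:
  at P: point load 163.9 at a = 2.75: Pab(L + b)/(6LEI) = 309.9/EI
  at Q: point load 163.9 at a = 2.75: Pab(L + a)/(6LEI) = 309.9/EI
  at P: UDL 31.1: wL³/(24EI) = 215.6/EI
  at Q: UDL 31.1: wL³/(24EI) = 215.6/EI
  θ_P0 = 525.5/EI,  θ_Q0 = 525.5/EI
Flexibility coefficients: a unit moment at one end gives L/(3EI) there and L/(6EI) at the far end, so f₁₁ = f₂₂ = 1.833/EI and f₁₂ = f₂₁ = 0.9167/EI.
Compatibility — zero rotation at each built-in end:
  1.833 M_P + 0.9167 M_Q = 525.5
  0.9167 M_P + 1.833 M_Q = 525.5
Solving the pair gives M_P = 191.1 kN·m and M_Q = 191.1 kN·m (hogging).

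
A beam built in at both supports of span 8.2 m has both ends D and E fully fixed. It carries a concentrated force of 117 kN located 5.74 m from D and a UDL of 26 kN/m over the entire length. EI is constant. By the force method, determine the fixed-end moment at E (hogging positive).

Release both end moments; the primary structure is a simply-supported span DE with redundants M_D and M_E.
End rotations of the released simple span under the applied load (×1/EI):
  at D: point load 117 at a = 5.74: Pab(L + b)/(6LEI) = 358/EI
  at E: point load 117 at a = 5.74: Pab(L + a)/(6LEI) = 468.1/EI
  at D: UDL 26: wL³/(24EI) = 597.3/EI
  at E: UDL 26: wL³/(24EI) = 597.3/EI
  θ_D0 = 955.3/EI,  θ_E0 = 1065/EI
Flexibility coefficients: a unit moment at one end gives L/(3EI) there and L/(6EI) at the far end, so f₁₁ = f₂₂ = 2.733/EI and f₁₂ = f₂₁ = 1.367/EI.
Compatibility — zero rotation at each built-in end:
  2.733 M_D + 1.367 M_E = 955.3
  1.367 M_D + 2.733 M_E = 1065
Solving the pair gives M_D = 206.1 kN·m and M_E = 286.7 kN·m (hogging).

M_E = 286.7 kN·m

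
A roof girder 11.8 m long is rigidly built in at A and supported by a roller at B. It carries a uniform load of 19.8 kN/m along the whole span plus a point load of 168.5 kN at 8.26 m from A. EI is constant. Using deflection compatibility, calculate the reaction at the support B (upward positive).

R_B = 182.6 kN

Release the roller at B. Primary structure: cantilever fixed at A.
Deflection at B on the released cantilever, summing each load's contribution:
  UDL 19.8: wL⁴/(8EI) = 47985/EI
  point load 168.5 at a = 8.26: Pa²(3L − a)/(6EI) = 52002/EI
  δ_0 = 99987/EI
Flexibility coefficient — unit upward force at B: δ_{BB} = L³/(3EI) = 547.7/EI.
The prop prevents deflection at B: R_B = δ_0/δ_{BB} = 99987/547.7 = 182.6 kN.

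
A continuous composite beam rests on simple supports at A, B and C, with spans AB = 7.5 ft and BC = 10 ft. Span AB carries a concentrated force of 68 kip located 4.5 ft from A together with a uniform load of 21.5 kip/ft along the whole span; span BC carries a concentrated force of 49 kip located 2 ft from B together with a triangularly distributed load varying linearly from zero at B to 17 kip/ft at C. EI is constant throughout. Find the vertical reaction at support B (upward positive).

R_B = 236.5 kip

Insert a hinge at B; M_B is the redundant, and each span becomes simply supported.
Rotations at B on the released spans (each span's end-slope, ×1/EI):
  span AB: point load 68 at a = 4.5: Pab(L + a)/(6LEI) = 244.8/EI
  span AB: UDL 21.5: wL³/(24EI) = 377.9/EI
  span BC: point load 49 at a = 2: Pab(L + b)/(6LEI) = 235.2/EI
  span BC: triangular load, peak 17: 7w₀L³/(360EI) = 330.6/EI
  relative rotation θ_0 = (622.7 + 565.8)/EI = 1188/EI
A unit hogging moment at B produces rotation L₁/(3EI) + L₂/(3EI) = 5.833/EI.
Compatibility: M_B·(L₁+L₂)/(3EI) = θ_0, giving M_B = 203.7 kip·ft (hogging).
Span AB, ΣM about A with M_B applied at B: R_B^{AB}·7.5 = 910.7 + 203.7, so R_B^{AB} = 148.6 kip and R_A = 229.2 − 148.6 = 80.66 kip.
Span BC, ΣM about C: R_B^{BC}·10 = 675.3 + 203.7, so R_B^{BC} = 87.91 kip and R_C = 134 − 87.91 = 46.09 kip.
R_B = 148.6 + 87.91 = 236.5 kip.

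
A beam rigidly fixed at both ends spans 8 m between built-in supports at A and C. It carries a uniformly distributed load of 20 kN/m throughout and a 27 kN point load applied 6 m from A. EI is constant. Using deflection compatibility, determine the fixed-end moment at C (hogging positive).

M_C = 137 kN·m

Release both end moments; the primary structure is a simply-supported span AC with redundants M_A and M_C.
End rotations of the released simple span under the applied load (×1/EI):
  at A: UDL 20: wL³/(24EI) = 426.7/EI
  at C: UDL 20: wL³/(24EI) = 426.7/EI
  at A: point load 27 at a = 6: Pab(L + b)/(6LEI) = 67.5/EI
  at C: point load 27 at a = 6: Pab(L + a)/(6LEI) = 94.5/EI
  θ_A0 = 494.2/EI,  θ_C0 = 521.2/EI
Flexibility coefficients: a unit moment at one end gives L/(3EI) there and L/(6EI) at the far end, so f₁₁ = f₂₂ = 2.667/EI and f₁₂ = f₂₁ = 1.333/EI.
Compatibility — zero rotation at each built-in end:
  2.667 M_A + 1.333 M_C = 494.2
  1.333 M_A + 2.667 M_C = 521.2
Solving the pair gives M_A = 116.8 kN·m and M_C = 137 kN·m (hogging).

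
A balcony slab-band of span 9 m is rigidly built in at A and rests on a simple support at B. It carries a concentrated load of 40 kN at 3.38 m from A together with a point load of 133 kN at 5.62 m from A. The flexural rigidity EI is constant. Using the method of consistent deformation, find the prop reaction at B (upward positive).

R_B = 69 kN

Take the reaction at B as the redundant and release it; the primary structure is a cantilever fixed at A.
Downward deflection at the released point B due to the loads:
  point load 40 at a = 3.38: Pa²(3L − a)/(6EI) = 1799/EI
  point load 133 at a = 5.62: Pa²(3L − a)/(6EI) = 14969/EI
  δ_0 = 16768/EI
Flexibility coefficient — unit upward force at B: δ_{BB} = L³/(3EI) = 243/EI.
The prop prevents deflection at B: R_B = δ_0/δ_{BB} = 16768/243 = 69 kN.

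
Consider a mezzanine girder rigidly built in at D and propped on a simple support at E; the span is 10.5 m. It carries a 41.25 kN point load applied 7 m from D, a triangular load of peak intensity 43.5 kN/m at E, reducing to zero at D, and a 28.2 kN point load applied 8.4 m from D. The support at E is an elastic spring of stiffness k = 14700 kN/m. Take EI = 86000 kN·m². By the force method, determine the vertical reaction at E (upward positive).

R_E = 164.4 kN

Choose R_E as the redundant. The primary structure is the cantilever fixed at D.
Free-end deflection of the primary structure under the applied loading (downward +):
  point load 41.25 at a = 7: Pa²(3L − a)/(6EI) = 8253/EI
  triangular load, peak 43.5 at the free end: 11w₀L⁴/(120EI) = 48468/EI
  point load 28.2 at a = 8.4: Pa²(3L − a)/(6EI) = 7661/EI
  δ_0 = 64382/EI
Flexibility coefficient — unit upward force at E: δ_{EE} = L³/(3EI) = 385.9/EI.
With EI = 86000 kN·m²: δ_0 = 0.74863 m and δ_{EE} = 0.004487 m/kN.
Compatibility — the spring shortens by R_E/k under the reaction it provides: δ_0 − R_E·δ_{EE} = R_E/k. With 1/k = 0.000068 m/kN, R_E = δ_0 / (δ_{EE} + 1/k) = 0.74863 / (0.004487 + 0.000068) = 164.4 kN.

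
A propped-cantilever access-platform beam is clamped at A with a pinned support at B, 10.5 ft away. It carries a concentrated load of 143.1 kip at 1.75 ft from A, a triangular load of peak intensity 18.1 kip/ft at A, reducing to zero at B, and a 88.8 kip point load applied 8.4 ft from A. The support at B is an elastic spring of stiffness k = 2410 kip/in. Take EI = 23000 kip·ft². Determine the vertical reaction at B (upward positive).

R_B = 86.97 kip

Remove the prop at B; the released (primary) structure is a cantilever built in at A.
Downward deflection at the released point B due to the loads:
  point load 143.1 at a = 1.75: Pa²(3L − a)/(6EI) = 2173/EI
  triangular load, peak 18.1 at the fixed end: w₀L⁴/(30EI) = 7334/EI
  point load 88.8 at a = 8.4: Pa²(3L − a)/(6EI) = 24123/EI
  δ_0 = 33630/EI
Flexibility coefficient — unit upward force at B: δ_{BB} = L³/(3EI) = 385.9/EI.
With EI = 23000 kip·ft²: δ_0 = 1.4622 ft and δ_{BB} = 0.016777 ft/kip.
Compatibility — the spring shortens by R_B/k under the reaction it provides: δ_0 − R_B·δ_{BB} = R_B/k. With 1/k = 1/(2410×12) ft/kip = 0.000035 ft/kip, R_B = δ_0 / (δ_{BB} + 1/k) = 1.4622 / (0.016777 + 0.000035) = 86.97 kip.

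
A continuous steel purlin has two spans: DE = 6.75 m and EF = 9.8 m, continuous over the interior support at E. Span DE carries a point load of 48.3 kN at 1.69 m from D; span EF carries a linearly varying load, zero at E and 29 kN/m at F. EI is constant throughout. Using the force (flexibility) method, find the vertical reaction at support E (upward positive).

R_E = 87.43 kN

Insert a hinge at E; M_E is the redundant, and each span becomes simply supported.
Discontinuity in slope at E on the released structure — sum the simple-span end rotations:
  span DE: point load 48.3 at a = 1.69: Pab(L + a)/(6LEI) = 86.07/EI
  span EF: triangular load, peak 29: 7w₀L³/(360EI) = 530.7/EI
  relative rotation θ_0 = (86.07 + 530.7)/EI = 616.8/EI
A unit hogging moment at E produces rotation L₁/(3EI) + L₂/(3EI) = 5.517/EI.
Slope continuity at E: θ_0 = M_E·5.517/EI, so M_E = 616.8/5.517 = 111.8 kN·m (hogging).
Span DE, ΣM about D with M_E applied at E: R_E^{DE}·6.75 = 81.63 + 111.8, so R_E^{DE} = 28.66 kN and R_D = 48.3 − 28.66 = 19.64 kN.
Span EF, ΣM about F: R_E^{EF}·9.8 = 464.2 + 111.8, so R_E^{EF} = 58.78 kN and R_F = 142.1 − 58.78 = 83.32 kN.
R_E = 28.66 + 58.78 = 87.43 kN.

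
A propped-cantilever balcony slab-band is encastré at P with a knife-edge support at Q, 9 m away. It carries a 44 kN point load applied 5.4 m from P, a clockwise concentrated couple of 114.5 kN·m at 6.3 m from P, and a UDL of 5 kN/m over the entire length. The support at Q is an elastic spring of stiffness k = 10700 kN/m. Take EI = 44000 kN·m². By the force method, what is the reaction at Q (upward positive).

Choose R_Q as the redundant. The primary structure is the cantilever fixed at P.
Free-end deflection of the primary structure under the applied loading (downward +):
  point load 44 at a = 5.4: Pa²(3L − a)/(6EI) = 4619/EI
  clockwise couple 114.5 at a = 6.3: M₀a(2L − a)/(2EI) = 4220/EI
  UDL 5: wL⁴/(8EI) = 4101/EI
  δ_0 = 12939/EI
Tip deflection under a unit load at Q: L³/(3EI) = 243/EI.
With EI = 44000 kN·m²: δ_0 = 0.29408 m and δ_{QQ} = 0.005523 m/kN.
Compatibility — the spring shortens by R_Q/k under the reaction it provides: δ_0 − R_Q·δ_{QQ} = R_Q/k. With 1/k = 0.000093 m/kN, R_Q = δ_0 / (δ_{QQ} + 1/k) = 0.29408 / (0.005523 + 0.000093) = 52.36 kN.

R_Q = 52.36 kN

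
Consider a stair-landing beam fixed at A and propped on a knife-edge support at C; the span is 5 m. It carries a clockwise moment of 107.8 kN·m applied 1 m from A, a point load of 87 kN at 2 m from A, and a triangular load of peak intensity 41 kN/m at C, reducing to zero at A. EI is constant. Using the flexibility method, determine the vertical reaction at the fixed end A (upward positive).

R_A = 103.4 kN

Release the roller at C. Primary structure: cantilever fixed at A.
Primary-structure tip deflection at C by superposition:
  clockwise couple 107.8 at a = 1: M₀a(2L − a)/(2EI) = 485.1/EI
  point load 87 at a = 2: Pa²(3L − a)/(6EI) = 754/EI
  triangular load, peak 41 at the free end: 11w₀L⁴/(120EI) = 2349/EI
  δ_0 = 3588/EI
Flexibility coefficient — unit upward force at C: δ_{CC} = L³/(3EI) = 41.67/EI.
Compatibility at C: δ_0 − R_C·δ_{CC} = 0, so R_C = 3588/41.67 = 86.11 kN.
Vertical equilibrium: R_A = ΣP − R_C = 189.5 − 86.11 = 103.4 kN.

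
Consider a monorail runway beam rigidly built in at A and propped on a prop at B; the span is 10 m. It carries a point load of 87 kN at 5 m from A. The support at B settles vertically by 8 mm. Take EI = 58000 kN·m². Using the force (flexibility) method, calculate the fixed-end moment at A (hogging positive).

M_A = 177 kN·m

Remove the prop at B; the released (primary) structure is a cantilever built in at A.
Downward deflection at the released point B due to the loads:
  point load 87 at a = 5: Pa²(3L − a)/(6EI) = 9062/EI
Flexibility coefficient — unit upward force at B: δ_{BB} = L³/(3EI) = 333.3/EI.
With EI = 58000 kN·m²: δ_0 = 0.15625 m and δ_{BB} = 0.005747 m/kN.
Compatibility — the beam at B must follow the support down by 0.008 m: δ_0 − R_B·δ_{BB} = 0.008, so R_B = (0.15625 − 0.008)/0.005747 = 25.8 kN.
Moment equilibrium about A: M_A = Σ(load moments about A) − R_B·L = 435 − 25.8×10 = 177 kN·m.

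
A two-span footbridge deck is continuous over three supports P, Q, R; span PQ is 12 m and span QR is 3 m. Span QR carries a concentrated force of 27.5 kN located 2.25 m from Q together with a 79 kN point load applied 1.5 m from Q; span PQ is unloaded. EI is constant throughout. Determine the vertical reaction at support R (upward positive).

Release continuity at Q by inserting a hinge; the redundant is the internal moment M_Q. The primary structure is two simply-supported spans PQ and QR.
Discontinuity in slope at Q on the released structure — sum the simple-span end rotations:
  span QR: point load 27.5 at a = 2.25: Pab(L + b)/(6LEI) = 9.668/EI
  span QR: point load 79 at a = 1.5: Pab(L + b)/(6LEI) = 44.44/EI
  relative rotation θ_0 = (0 + 54.11)/EI = 54.11/EI
A unit hogging moment at Q produces rotation L₁/(3EI) + L₂/(3EI) = 5/EI.
Compatibility: M_Q·(L₁+L₂)/(3EI) = θ_0, giving M_Q = 10.82 kN·m (hogging).
Span QR, ΣM about R: R_Q^{QR}·3 = 139.1 + 10.82, so R_Q^{QR} = 49.98 kN and R_R = 106.5 − 49.98 = 56.52 kN.

R_R = 56.52 kN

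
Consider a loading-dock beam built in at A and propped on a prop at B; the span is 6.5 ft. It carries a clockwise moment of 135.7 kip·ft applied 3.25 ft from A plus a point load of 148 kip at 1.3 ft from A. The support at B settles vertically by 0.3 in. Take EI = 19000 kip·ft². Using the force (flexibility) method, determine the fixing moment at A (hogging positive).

Choose R_B as the redundant. The primary structure is the cantilever fixed at A.
Downward deflection at the released point B due to the loads:
  clockwise couple 135.7 at a = 3.25: M₀a(2L − a)/(2EI) = 2150/EI
  point load 148 at a = 1.3: Pa²(3L − a)/(6EI) = 758.7/EI
  δ_0 = 2909/EI
Tip deflection under a unit load at B: L³/(3EI) = 91.54/EI.
With EI = 19000 kip·ft²: δ_0 = 0.15309 ft and δ_{BB} = 0.004818 ft/kip.
Compatibility — the beam at B must follow the support down by 0.025 ft: δ_0 − R_B·δ_{BB} = 0.025, so R_B = (0.15309 − 0.025)/0.004818 = 26.59 kip.
Moment equilibrium about A: M_A = Σ(load moments about A) − R_B·L = 328.1 − 26.59×6.5 = 155.3 kip·ft.

M_A = 155.3 kip·ft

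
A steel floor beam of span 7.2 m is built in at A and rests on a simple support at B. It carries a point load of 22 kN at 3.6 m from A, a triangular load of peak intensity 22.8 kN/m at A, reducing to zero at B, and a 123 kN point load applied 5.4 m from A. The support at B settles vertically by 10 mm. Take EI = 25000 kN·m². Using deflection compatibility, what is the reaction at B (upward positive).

R_B = 99.12 kN

Take the reaction at B as the redundant and release it; the primary structure is a cantilever fixed at A.
Deflection at B on the released cantilever, summing each load's contribution:
  point load 22 at a = 3.6: Pa²(3L − a)/(6EI) = 855.4/EI
  triangular load, peak 22.8 at the fixed end: w₀L⁴/(30EI) = 2042/EI
  point load 123 at a = 5.4: Pa²(3L − a)/(6EI) = 9684/EI
  δ_0 = 12582/EI
Tip deflection under a unit load at B: L³/(3EI) = 124.4/EI.
With EI = 25000 kN·m²: δ_0 = 0.50327 m and δ_{BB} = 0.004977 m/kN.
Compatibility — the beam at B must follow the support down by 0.01 m: δ_0 − R_B·δ_{BB} = 0.01, so R_B = (0.50327 − 0.01)/0.004977 = 99.12 kN.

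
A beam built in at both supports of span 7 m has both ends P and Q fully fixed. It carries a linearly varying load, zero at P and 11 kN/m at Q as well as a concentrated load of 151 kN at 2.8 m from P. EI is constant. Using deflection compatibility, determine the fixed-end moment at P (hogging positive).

Take the two fixed-end moments M_P, M_Q as redundants; the released structure is the simple span PQ.
Simple-span end rotations at P and Q under the given loads:
  at P: triangular load, peak 11: 7w₀L³/(360EI) = 73.36/EI
  at Q: triangular load, peak 11: w₀L³/(45EI) = 83.84/EI
  at P: point load 151 at a = 2.8: Pab(L + b)/(6LEI) = 473.5/EI
  at Q: point load 151 at a = 2.8: Pab(L + a)/(6LEI) = 414.3/EI
  θ_P0 = 546.9/EI,  θ_Q0 = 498.2/EI
Flexibility coefficients: a unit moment at one end gives L/(3EI) there and L/(6EI) at the far end, so f₁₁ = f₂₂ = 2.333/EI and f₁₂ = f₂₁ = 1.167/EI.
Compatibility — zero rotation at each built-in end:
  2.333 M_P + 1.167 M_Q = 546.9
  1.167 M_P + 2.333 M_Q = 498.2
Solving the pair gives M_P = 170.2 kN·m and M_Q = 128.4 kN·m (hogging).

M_P = 170.2 kN·m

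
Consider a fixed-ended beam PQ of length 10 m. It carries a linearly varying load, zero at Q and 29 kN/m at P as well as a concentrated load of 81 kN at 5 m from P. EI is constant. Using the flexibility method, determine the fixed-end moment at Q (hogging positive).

M_Q = 197.9 kN·m

Take the two fixed-end moments M_P, M_Q as redundants; the released structure is the simple span PQ.
Simple-span end rotations at P and Q under the given loads:
  at P: triangular load, peak 29: w₀L³/(45EI) = 644.4/EI
  at Q: triangular load, peak 29: 7w₀L³/(360EI) = 563.9/EI
  at P: point load 81 at a = 5: Pab(L + b)/(6LEI) = 506.2/EI
  at Q: point load 81 at a = 5: Pab(L + a)/(6LEI) = 506.2/EI
  θ_P0 = 1151/EI,  θ_Q0 = 1070/EI
Flexibility coefficients: a unit moment at one end gives L/(3EI) there and L/(6EI) at the far end, so f₁₁ = f₂₂ = 3.333/EI and f₁₂ = f₂₁ = 1.667/EI.
Compatibility — zero rotation at each built-in end:
  3.333 M_P + 1.667 M_Q = 1151
  1.667 M_P + 3.333 M_Q = 1070
Solving the pair gives M_P = 246.2 kN·m and M_Q = 197.9 kN·m (hogging).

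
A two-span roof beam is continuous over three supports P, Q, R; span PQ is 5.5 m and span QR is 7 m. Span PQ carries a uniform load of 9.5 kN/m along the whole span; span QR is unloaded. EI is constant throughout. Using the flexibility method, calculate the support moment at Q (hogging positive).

Release continuity at Q by inserting a hinge; the redundant is the internal moment M_Q. The primary structure is two simply-supported spans PQ and QR.
Discontinuity in slope at Q on the released structure — sum the simple-span end rotations:
  span PQ: UDL 9.5: wL³/(24EI) = 65.86/EI
  relative rotation θ_0 = (65.86 + 0)/EI = 65.86/EI
A unit hogging moment at Q produces rotation L₁/(3EI) + L₂/(3EI) = 4.167/EI.
Compatibility: M_Q·(L₁+L₂)/(3EI) = θ_0, giving M_Q = 15.81 kN·m (hogging).

M_Q = 15.81 kN·m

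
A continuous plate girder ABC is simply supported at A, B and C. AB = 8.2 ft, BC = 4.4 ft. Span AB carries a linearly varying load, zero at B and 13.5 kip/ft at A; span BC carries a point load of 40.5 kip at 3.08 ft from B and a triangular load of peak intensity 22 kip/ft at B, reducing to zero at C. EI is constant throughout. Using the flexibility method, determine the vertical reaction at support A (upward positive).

Release continuity at B by inserting a hinge; the redundant is the internal moment M_B. The primary structure is two simply-supported spans AB and BC.
Rotations at B on the released spans (each span's end-slope, ×1/EI):
  span AB: triangular load, peak 13.5: 7w₀L³/(360EI) = 144.7/EI
  span BC: point load 40.5 at a = 3.08: Pab(L + b)/(6LEI) = 35.68/EI
  span BC: triangular load, peak 22: w₀L³/(45EI) = 41.65/EI
  relative rotation θ_0 = (144.7 + 77.32)/EI = 222.1/EI
A unit hogging moment at B produces rotation L₁/(3EI) + L₂/(3EI) = 4.2/EI.
Compatibility: M_B·(L₁+L₂)/(3EI) = θ_0, giving M_B = 52.87 kip·ft (hogging).
Span AB, ΣM about A with M_B applied at B: R_B^{AB}·8.2 = 151.3 + 52.87, so R_B^{AB} = 24.9 kip and R_A = 55.35 − 24.9 = 30.45 kip.

R_A = 30.45 kip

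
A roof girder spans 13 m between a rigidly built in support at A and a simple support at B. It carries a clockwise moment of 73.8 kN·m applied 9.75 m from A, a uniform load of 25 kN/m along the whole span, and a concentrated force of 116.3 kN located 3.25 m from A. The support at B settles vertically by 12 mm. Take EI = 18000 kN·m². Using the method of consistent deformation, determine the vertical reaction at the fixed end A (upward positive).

R_A = 301.7 kN

Take the reaction at B as the redundant and release it; the primary structure is a cantilever fixed at A.
Free-end deflection of the primary structure under the applied loading (downward +):
  clockwise couple 73.8 at a = 9.75: M₀a(2L − a)/(2EI) = 5846/EI
  UDL 25: wL⁴/(8EI) = 89253/EI
  point load 116.3 at a = 3.25: Pa²(3L − a)/(6EI) = 7319/EI
  δ_0 = 102419/EI
Tip deflection under a unit load at B: L³/(3EI) = 732.3/EI.
With EI = 18000 kN·m²: δ_0 = 5.6899 m and δ_{BB} = 0.040685 m/kN.
Compatibility — the beam at B must follow the support down by 0.012 m: δ_0 − R_B·δ_{BB} = 0.012, so R_B = (5.6899 − 0.012)/0.040685 = 139.6 kN.
Vertical equilibrium: R_A = ΣP − R_B = 441.3 − 139.6 = 301.7 kN.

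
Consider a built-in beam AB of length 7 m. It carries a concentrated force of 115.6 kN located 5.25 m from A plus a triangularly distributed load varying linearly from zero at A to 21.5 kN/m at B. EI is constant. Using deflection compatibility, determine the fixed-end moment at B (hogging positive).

Take the two fixed-end moments M_A, M_B as redundants; the released structure is the simple span AB.
On the primary (simply-supported) span, the end slopes from the loading are:
  at A: point load 115.6 at a = 5.25: Pab(L + b)/(6LEI) = 221.3/EI
  at B: point load 115.6 at a = 5.25: Pab(L + a)/(6LEI) = 309.8/EI
  at A: triangular load, peak 21.5: 7w₀L³/(360EI) = 143.4/EI
  at B: triangular load, peak 21.5: w₀L³/(45EI) = 163.9/EI
  θ_A0 = 364.7/EI,  θ_B0 = 473.6/EI
Flexibility coefficients: a unit moment at one end gives L/(3EI) there and L/(6EI) at the far end, so f₁₁ = f₂₂ = 2.333/EI and f₁₂ = f₂₁ = 1.167/EI.
Compatibility — zero rotation at each built-in end:
  2.333 M_A + 1.167 M_B = 364.7
  1.167 M_A + 2.333 M_B = 473.6
Solving the pair gives M_A = 73.05 kN·m and M_B = 166.5 kN·m (hogging).

M_B = 166.5 kN·m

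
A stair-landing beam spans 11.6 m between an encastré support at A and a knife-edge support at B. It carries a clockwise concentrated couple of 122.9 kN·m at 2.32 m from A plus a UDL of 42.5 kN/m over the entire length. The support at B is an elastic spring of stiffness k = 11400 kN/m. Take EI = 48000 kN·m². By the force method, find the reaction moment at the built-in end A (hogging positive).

Release the roller at B. Primary structure: cantilever fixed at A.
Downward deflection at the released point B due to the loads:
  clockwise couple 122.9 at a = 2.32: M₀a(2L − a)/(2EI) = 2977/EI
  UDL 42.5: wL⁴/(8EI) = 96190/EI
  δ_0 = 99167/EI
Tip deflection under a unit load at B: L³/(3EI) = 520.3/EI.
With EI = 48000 kN·m²: δ_0 = 2.066 m and δ_{BB} = 0.01084 m/kN.
Compatibility — the spring shortens by R_B/k under the reaction it provides: δ_0 − R_B·δ_{BB} = R_B/k. With 1/k = 0.000088 m/kN, R_B = δ_0 / (δ_{BB} + 1/k) = 2.066 / (0.01084 + 0.000088) = 189.1 kN.
Moment equilibrium about A: M_A = Σ(load moments about A) − R_B·L = 2982 − 189.1×11.6 = 789.1 kN·m.

M_A = 789.1 kN·m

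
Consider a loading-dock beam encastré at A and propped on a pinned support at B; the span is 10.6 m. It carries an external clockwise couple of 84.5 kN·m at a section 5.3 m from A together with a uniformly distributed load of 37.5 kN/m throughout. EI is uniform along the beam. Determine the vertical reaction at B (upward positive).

R_B = 158 kN

Remove the prop at B; the released (primary) structure is a cantilever built in at A.
Primary-structure tip deflection at B by superposition:
  clockwise couple 84.5 at a = 5.3: M₀a(2L − a)/(2EI) = 3560/EI
  UDL 37.5: wL⁴/(8EI) = 59179/EI
  δ_0 = 62739/EI
Tip deflection under a unit load at B: L³/(3EI) = 397/EI.
Compatibility at B: δ_0 − R_B·δ_{BB} = 0, so R_B = 62739/397 = 158 kN.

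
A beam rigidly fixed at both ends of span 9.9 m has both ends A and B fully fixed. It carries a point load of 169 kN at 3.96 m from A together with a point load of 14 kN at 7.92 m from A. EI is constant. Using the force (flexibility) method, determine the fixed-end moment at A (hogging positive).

Take the two fixed-end moments M_A, M_B as redundants; the released structure is the simple span AB.
End rotations of the released simple span under the applied load (×1/EI):
  at A: point load 169 at a = 3.96: Pab(L + b)/(6LEI) = 1060/EI
  at B: point load 169 at a = 3.96: Pab(L + a)/(6LEI) = 927.6/EI
  at A: point load 14 at a = 7.92: Pab(L + b)/(6LEI) = 43.91/EI
  at B: point load 14 at a = 7.92: Pab(L + a)/(6LEI) = 65.86/EI
  θ_A0 = 1104/EI,  θ_B0 = 993.4/EI
Flexibility coefficients: a unit moment at one end gives L/(3EI) there and L/(6EI) at the far end, so f₁₁ = f₂₂ = 3.3/EI and f₁₂ = f₂₁ = 1.65/EI.
Compatibility — zero rotation at each built-in end:
  3.3 M_A + 1.65 M_B = 1104
  1.65 M_A + 3.3 M_B = 993.4
Solving the pair gives M_A = 245.4 kN·m and M_B = 178.4 kN·m (hogging).

M_A = 245.4 kN·m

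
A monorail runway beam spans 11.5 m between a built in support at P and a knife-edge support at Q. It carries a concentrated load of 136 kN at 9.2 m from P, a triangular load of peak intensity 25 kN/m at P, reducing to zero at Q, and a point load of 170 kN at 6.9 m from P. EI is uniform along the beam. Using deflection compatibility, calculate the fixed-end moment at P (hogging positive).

M_P = 699 kN·m

Release the roller at Q. Primary structure: cantilever fixed at P.
Free-end deflection of the primary structure under the applied loading (downward +):
  point load 136 at a = 9.2: Pa²(3L − a)/(6EI) = 48538/EI
  triangular load, peak 25 at the fixed end: w₀L⁴/(30EI) = 14575/EI
  point load 170 at a = 6.9: Pa²(3L − a)/(6EI) = 37231/EI
  δ_0 = 100344/EI
Tip deflection under a unit load at Q: L³/(3EI) = 507/EI.
The prop prevents deflection at Q: R_Q = δ_0/δ_{QQ} = 100344/507 = 197.9 kN.
Moment equilibrium about P: M_P = Σ(load moments about P) − R_Q·L = 2975 − 197.9×11.5 = 699 kN·m.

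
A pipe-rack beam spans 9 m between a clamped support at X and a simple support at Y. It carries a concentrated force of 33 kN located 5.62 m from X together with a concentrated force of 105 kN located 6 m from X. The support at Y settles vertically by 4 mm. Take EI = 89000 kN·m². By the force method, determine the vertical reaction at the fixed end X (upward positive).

Remove the prop at Y; the released (primary) structure is a cantilever built in at X.
Downward deflection at the released point Y due to the loads:
  point load 33 at a = 5.62: Pa²(3L − a)/(6EI) = 3714/EI
  point load 105 at a = 6: Pa²(3L − a)/(6EI) = 13230/EI
  δ_0 = 16944/EI
Tip deflection under a unit load at Y: L³/(3EI) = 243/EI.
With EI = 89000 kN·m²: δ_0 = 0.19038 m and δ_{YY} = 0.00273 m/kN.
Compatibility — the beam at Y must follow the support down by 0.004 m: δ_0 − R_Y·δ_{YY} = 0.004, so R_Y = (0.19038 − 0.004)/0.00273 = 68.26 kN.
Vertical equilibrium: R_X = ΣP − R_Y = 138 − 68.26 = 69.74 kN.

R_X = 69.74 kN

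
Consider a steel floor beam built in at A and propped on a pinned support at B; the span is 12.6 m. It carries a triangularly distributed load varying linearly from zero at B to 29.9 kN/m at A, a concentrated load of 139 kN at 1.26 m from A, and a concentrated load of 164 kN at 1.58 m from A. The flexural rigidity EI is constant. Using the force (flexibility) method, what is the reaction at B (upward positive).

Take the reaction at B as the redundant and release it; the primary structure is a cantilever fixed at A.
Free-end deflection of the primary structure under the applied loading (downward +):
  triangular load, peak 29.9 at the fixed end: w₀L⁴/(30EI) = 25121/EI
  point load 139 at a = 1.26: Pa²(3L − a)/(6EI) = 1344/EI
  point load 164 at a = 1.58: Pa²(3L − a)/(6EI) = 2471/EI
  δ_0 = 28936/EI
Tip deflection under a unit load at B: L³/(3EI) = 666.8/EI.
The prop prevents deflection at B: R_B = δ_0/δ_{BB} = 28936/666.8 = 43.4 kN.

R_B = 43.4 kN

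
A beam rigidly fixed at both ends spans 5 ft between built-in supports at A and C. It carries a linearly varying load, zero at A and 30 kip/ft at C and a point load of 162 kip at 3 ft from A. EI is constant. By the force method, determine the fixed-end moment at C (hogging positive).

M_C = 154.1 kip·ft

Take the two fixed-end moments M_A, M_C as redundants; the released structure is the simple span AC.
Simple-span end rotations at A and C under the given loads:
  at A: triangular load, peak 30: 7w₀L³/(360EI) = 72.92/EI
  at C: triangular load, peak 30: w₀L³/(45EI) = 83.33/EI
  at A: point load 162 at a = 3: Pab(L + b)/(6LEI) = 226.8/EI
  at C: point load 162 at a = 3: Pab(L + a)/(6LEI) = 259.2/EI
  θ_A0 = 299.7/EI,  θ_C0 = 342.5/EI
Flexibility coefficients: a unit moment at one end gives L/(3EI) there and L/(6EI) at the far end, so f₁₁ = f₂₂ = 1.667/EI and f₁₂ = f₂₁ = 0.8333/EI.
Compatibility — zero rotation at each built-in end:
  1.667 M_A + 0.8333 M_C = 299.7
  0.8333 M_A + 1.667 M_C = 342.5
Solving the pair gives M_A = 102.8 kip·ft and M_C = 154.1 kip·ft (hogging).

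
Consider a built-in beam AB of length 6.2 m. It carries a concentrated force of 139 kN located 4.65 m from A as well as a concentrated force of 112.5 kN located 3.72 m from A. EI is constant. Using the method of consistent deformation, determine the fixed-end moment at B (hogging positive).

Release both end moments; the primary structure is a simply-supported span AB with redundants M_A and M_B.
Simple-span end rotations at A and B under the given loads:
  at A: point load 139 at a = 4.65: Pab(L + b)/(6LEI) = 208.7/EI
  at B: point load 139 at a = 4.65: Pab(L + a)/(6LEI) = 292.2/EI
  at A: point load 112.5 at a = 3.72: Pab(L + b)/(6LEI) = 242.2/EI
  at B: point load 112.5 at a = 3.72: Pab(L + a)/(6LEI) = 276.8/EI
  θ_A0 = 450.9/EI,  θ_B0 = 569/EI
Flexibility coefficients: a unit moment at one end gives L/(3EI) there and L/(6EI) at the far end, so f₁₁ = f₂₂ = 2.067/EI and f₁₂ = f₂₁ = 1.033/EI.
Compatibility — zero rotation at each built-in end:
  2.067 M_A + 1.033 M_B = 450.9
  1.033 M_A + 2.067 M_B = 569
Solving the pair gives M_A = 107.4 kN·m and M_B = 221.6 kN·m (hogging).

M_B = 221.6 kN·m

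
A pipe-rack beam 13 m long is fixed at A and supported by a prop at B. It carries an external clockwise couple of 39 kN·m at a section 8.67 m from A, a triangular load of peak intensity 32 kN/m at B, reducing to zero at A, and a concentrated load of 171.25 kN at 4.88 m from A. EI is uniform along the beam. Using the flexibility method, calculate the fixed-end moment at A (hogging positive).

Remove the prop at B; the released (primary) structure is a cantilever built in at A.
Free-end deflection of the primary structure under the applied loading (downward +):
  clockwise couple 39 at a = 8.67: M₀a(2L − a)/(2EI) = 2930/EI
  triangular load, peak 32 at the free end: 11w₀L⁴/(120EI) = 83779/EI
  point load 171.25 at a = 4.88: Pa²(3L − a)/(6EI) = 23191/EI
  δ_0 = 109900/EI
Flexibility coefficient — unit upward force at B: δ_{BB} = L³/(3EI) = 732.3/EI.
Compatibility at B: δ_0 − R_B·δ_{BB} = 0, so R_B = 109900/732.3 = 150.1 kN.
Moment equilibrium about A: M_A = Σ(load moments about A) − R_B·L = 2677 − 150.1×13 = 726.5 kN·m.

M_A = 726.5 kN·m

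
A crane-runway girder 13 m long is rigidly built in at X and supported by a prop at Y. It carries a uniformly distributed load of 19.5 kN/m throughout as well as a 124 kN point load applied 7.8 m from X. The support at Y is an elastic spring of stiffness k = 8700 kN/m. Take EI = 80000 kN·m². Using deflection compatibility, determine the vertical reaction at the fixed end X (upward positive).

Take the reaction at Y as the redundant and release it; the primary structure is a cantilever fixed at X.
Free-end deflection of the primary structure under the applied loading (downward +):
  UDL 19.5: wL⁴/(8EI) = 69617/EI
  point load 124 at a = 7.8: Pa²(3L − a)/(6EI) = 39230/EI
  δ_0 = 108847/EI
Tip deflection under a unit load at Y: L³/(3EI) = 732.3/EI.
With EI = 80000 kN·m²: δ_0 = 1.3606 m and δ_{YY} = 0.009154 m/kN.
Compatibility — the spring shortens by R_Y/k under the reaction it provides: δ_0 − R_Y·δ_{YY} = R_Y/k. With 1/k = 0.000115 m/kN, R_Y = δ_0 / (δ_{YY} + 1/k) = 1.3606 / (0.009154 + 0.000115) = 146.8 kN.
Vertical equilibrium: R_X = ΣP − R_Y = 377.5 − 146.8 = 230.7 kN.

R_X = 230.7 kN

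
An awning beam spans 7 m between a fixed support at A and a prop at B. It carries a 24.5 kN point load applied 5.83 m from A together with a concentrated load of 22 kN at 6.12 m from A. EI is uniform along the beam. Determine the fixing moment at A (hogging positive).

Choose R_B as the redundant. The primary structure is the cantilever fixed at A.
Deflection at B on the released cantilever, summing each load's contribution:
  point load 24.5 at a = 5.83: Pa²(3L − a)/(6EI) = 2105/EI
  point load 22 at a = 6.12: Pa²(3L − a)/(6EI) = 2044/EI
  δ_0 = 4149/EI
Tip deflection under a unit load at B: L³/(3EI) = 114.3/EI.
The prop prevents deflection at B: R_B = δ_0/δ_{BB} = 4149/114.3 = 36.29 kN.
Moment equilibrium about A: M_A = Σ(load moments about A) − R_B·L = 277.5 − 36.29×7 = 23.46 kN·m.

M_A = 23.46 kN·m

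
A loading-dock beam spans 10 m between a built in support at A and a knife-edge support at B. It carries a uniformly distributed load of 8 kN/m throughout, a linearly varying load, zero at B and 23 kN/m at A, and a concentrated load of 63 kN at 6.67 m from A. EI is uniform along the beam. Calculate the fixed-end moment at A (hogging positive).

M_A = 346.6 kN·m

Release the roller at B. Primary structure: cantilever fixed at A.
Primary-structure tip deflection at B by superposition:
  UDL 8: wL⁴/(8EI) = 10000/EI
  triangular load, peak 23 at the fixed end: w₀L⁴/(30EI) = 7667/EI
  point load 63 at a = 6.67: Pa²(3L − a)/(6EI) = 10898/EI
  δ_0 = 28565/EI
Tip deflection under a unit load at B: L³/(3EI) = 333.3/EI.
Compatibility at B: δ_0 − R_B·δ_{BB} = 0, so R_B = 28565/333.3 = 85.69 kN.
Moment equilibrium about A: M_A = Σ(load moments about A) − R_B·L = 1204 − 85.69×10 = 346.6 kN·m.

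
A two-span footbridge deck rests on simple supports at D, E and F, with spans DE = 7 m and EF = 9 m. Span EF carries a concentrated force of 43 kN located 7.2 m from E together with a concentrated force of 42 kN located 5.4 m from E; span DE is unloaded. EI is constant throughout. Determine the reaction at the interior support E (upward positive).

Insert a hinge at E; M_E is the redundant, and each span becomes simply supported.
Rotations at E on the released spans (each span's end-slope, ×1/EI):
  span EF: point load 43 at a = 7.2: Pab(L + b)/(6LEI) = 111.5/EI
  span EF: point load 42 at a = 5.4: Pab(L + b)/(6LEI) = 190.5/EI
  relative rotation θ_0 = (0 + 302)/EI = 302/EI
A unit hogging moment at E produces rotation L₁/(3EI) + L₂/(3EI) = 5.333/EI.
Slope continuity at E: θ_0 = M_E·5.333/EI, so M_E = 302/5.333 = 56.62 kN·m (hogging).
Span DE, ΣM about D with M_E applied at E: R_E^{DE}·7 = 0 + 56.62, so R_E^{DE} = 8.088 kN and R_D = 0 − 8.088 = -8.088 kN.
Span EF, ΣM about F: R_E^{EF}·9 = 228.6 + 56.62, so R_E^{EF} = 31.69 kN and R_F = 85 − 31.69 = 53.31 kN.
R_E = 8.088 + 31.69 = 39.78 kN.

R_E = 39.78 kN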